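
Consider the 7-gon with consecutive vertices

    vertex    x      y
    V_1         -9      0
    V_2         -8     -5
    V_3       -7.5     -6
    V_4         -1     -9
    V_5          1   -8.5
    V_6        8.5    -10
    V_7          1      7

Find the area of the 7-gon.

164.625

Σ = (45) + (10.5) + (61.5) + (17.5) + (62.25) + (69.5) + (63) = 329.25
Area = |Σ|/2 = 164.625.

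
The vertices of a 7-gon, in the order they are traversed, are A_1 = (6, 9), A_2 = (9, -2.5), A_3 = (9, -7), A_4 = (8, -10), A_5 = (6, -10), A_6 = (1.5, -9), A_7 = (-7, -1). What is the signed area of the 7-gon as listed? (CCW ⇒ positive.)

-175.5

Apply the shoelace formula: 2A = Σ (x_i·y_{i+1} − x_{i+1}·y_i), indices taken mod 7.
A_1→A_2: (6)(-2.5) − (9)(9) = -96
A_2→A_3: (9)(-7) − (9)(-2.5) = -40.5
A_3→A_4: (9)(-10) − (8)(-7) = -34
A_4→A_5: (8)(-10) − (6)(-10) = -20
A_5→A_6: (6)(-9) − (1.5)(-10) = -39
A_6→A_7: (1.5)(-1) − (-7)(-9) = -64.5
A_7→A_1: (-7)(9) − (6)(-1) = -57
Σ = -351
Signed area = Σ/2 = -175.5 (negative ⇒ clockwise traversal).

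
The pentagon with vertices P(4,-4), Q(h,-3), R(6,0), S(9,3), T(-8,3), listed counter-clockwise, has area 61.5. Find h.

7

Write out the shoelace sum; only the two edges meeting at Q involve h:
2·Area = [(4·(-3) − h·(-4)) + (h·0 − 6·(-3))] + 89
       = 4·h + 95 = 123
⇒ h = 7.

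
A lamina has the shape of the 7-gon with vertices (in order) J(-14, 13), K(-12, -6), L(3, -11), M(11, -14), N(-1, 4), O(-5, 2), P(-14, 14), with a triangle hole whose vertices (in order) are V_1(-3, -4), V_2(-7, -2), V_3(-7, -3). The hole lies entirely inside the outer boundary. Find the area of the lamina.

Outer boundary:
Σ = (240) + (150) + (79) + (30) + (18) + (-42) + (14) = 489
Area = |Σ|/2 = 244.5.
Hole:
Apply the surveyor's formula: 2A = Σ (x_i·y_{i+1} − x_{i+1}·y_i), indices taken mod 3.
Cross-terms: -22, 7, 19  ⇒  Σ = 4
Area = |Σ|/2 = 2.
Net area = 244.5 − 2 = 242.5.

242.5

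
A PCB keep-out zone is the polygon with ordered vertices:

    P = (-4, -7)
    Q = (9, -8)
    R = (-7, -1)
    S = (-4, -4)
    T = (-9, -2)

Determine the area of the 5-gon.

Σ = (95) + (-65) + (24) + (-28) + (55) = 81
Area = |Σ|/2 = 40.5.

40.5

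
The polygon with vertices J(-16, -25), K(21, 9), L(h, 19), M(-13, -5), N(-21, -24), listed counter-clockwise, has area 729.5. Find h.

The doubled signed area Σ (x_i y_{i+1} − x_{i+1} y_i) is linear in h.
With h=0 it equals 1375; the coefficient of h is -14 (from the two edges through L).
So -14·h + 1375 = 2·729.5 = 1459 ⇒ h = -6.

-6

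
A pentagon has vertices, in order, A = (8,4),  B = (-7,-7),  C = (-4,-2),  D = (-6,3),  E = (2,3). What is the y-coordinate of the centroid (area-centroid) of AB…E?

35/159

Apply the shoelace (surveyor's) formula. First the cross-terms c_i = x_i·y_{i+1} − x_{i+1}·y_i:
  -28, -14, -24, -24, -16  ⇒  2A = -106, A = -53.
Then Σ (y_i + y_{i+1})·c_i = -70, so ȳ = -70 / (6·(-53)) = 35/159.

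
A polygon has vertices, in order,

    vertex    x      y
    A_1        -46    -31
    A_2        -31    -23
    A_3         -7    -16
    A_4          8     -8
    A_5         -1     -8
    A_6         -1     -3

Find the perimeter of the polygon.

126

|A_1A_2| = √((15)² + (8)²) = √289 = 17
|A_2A_3| = √((24)² + (7)²) = √625 = 25
|A_3A_4| = √((15)² + (8)²) = √289 = 17
|A_4A_5| = √((-9)² + (0)²) = √81 = 9
|A_5A_6| = √((0)² + (5)²) = √25 = 5
|A_6A_1| = √((-45)² + (-28)²) = √2809 = 53
Perimeter = 17 + 25 + 17 + 9 + 5 + 53 = 126.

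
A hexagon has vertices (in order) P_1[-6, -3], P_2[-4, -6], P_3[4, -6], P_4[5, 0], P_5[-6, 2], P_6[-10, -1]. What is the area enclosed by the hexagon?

P_1→P_2: (-6)(-6) − (-4)(-3) = 24
P_2→P_3: (-4)(-6) − (4)(-6) = 48
P_3→P_4: (4)(0) − (5)(-6) = 30
P_4→P_5: (5)(2) − (-6)(0) = 10
P_5→P_6: (-6)(-1) − (-10)(2) = 26
P_6→P_1: (-10)(-3) − (-6)(-1) = 24
Σ = 162
Area = |Σ|/2 = 81.

81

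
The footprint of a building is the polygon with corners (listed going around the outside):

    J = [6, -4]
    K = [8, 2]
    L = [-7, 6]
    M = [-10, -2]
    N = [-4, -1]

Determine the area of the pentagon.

102

Apply the surveyor's formula: 2A = Σ (x_i·y_{i+1} − x_{i+1}·y_i), indices taken mod 5.
Σ = (44) + (62) + (74) + (2) + (22) = 204
Area = |Σ|/2 = 102.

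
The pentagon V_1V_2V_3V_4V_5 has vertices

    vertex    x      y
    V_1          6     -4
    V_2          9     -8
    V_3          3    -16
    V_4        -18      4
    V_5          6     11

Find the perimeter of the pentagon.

84

|V_1V_2| = √((3)² + (-4)²) = √25 = 5
|V_2V_3| = √((-6)² + (-8)²) = √100 = 10
|V_3V_4| = √((-21)² + (20)²) = √841 = 29
|V_4V_5| = √((24)² + (7)²) = √625 = 25
|V_5V_1| = √((0)² + (-15)²) = √225 = 15
Perimeter = 5 + 10 + 29 + 25 + 15 = 84.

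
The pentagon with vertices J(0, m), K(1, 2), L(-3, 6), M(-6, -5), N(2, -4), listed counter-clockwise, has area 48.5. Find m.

0

Write out the shoelace sum; only the two edges meeting at J involve m:
2·Area = [(2·m − 0·(-4)) + (0·2 − 1·m)] + 97
       = 1·m + 97 = 97
⇒ m = 0.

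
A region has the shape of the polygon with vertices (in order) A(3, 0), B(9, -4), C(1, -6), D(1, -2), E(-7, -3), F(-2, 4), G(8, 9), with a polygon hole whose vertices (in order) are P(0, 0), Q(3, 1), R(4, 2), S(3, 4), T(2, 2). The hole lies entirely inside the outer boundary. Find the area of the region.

Outer boundary:
A→B: (3)(-4) − (9)(0) = -12
B→C: (9)(-6) − (1)(-4) = -50
C→D: (1)(-2) − (1)(-6) = 4
D→E: (1)(-3) − (-7)(-2) = -17
E→F: (-7)(4) − (-2)(-3) = -34
F→G: (-2)(9) − (8)(4) = -50
G→A: (8)(0) − (3)(9) = -27
Σ = -186
Area = |Σ|/2 = 93.
Hole:
Apply the surveyor's formula: 2A = Σ (x_i·y_{i+1} − x_{i+1}·y_i), indices taken mod 5.
P→Q: (0)(1) − (3)(0) = 0
Q→R: (3)(2) − (4)(1) = 2
R→S: (4)(4) − (3)(2) = 10
S→T: (3)(2) − (2)(4) = -2
T→P: (2)(0) − (0)(2) = 0
Σ = 10
Area = |Σ|/2 = 5.
Net area = 93 − 5 = 88.

88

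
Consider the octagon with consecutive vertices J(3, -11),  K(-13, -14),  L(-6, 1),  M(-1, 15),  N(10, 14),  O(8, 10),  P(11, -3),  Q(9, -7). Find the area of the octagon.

J→K: (3)(-14) − (-13)(-11) = -185
K→L: (-13)(1) − (-6)(-14) = -97
L→M: (-6)(15) − (-1)(1) = -89
M→N: (-1)(14) − (10)(15) = -164
N→O: (10)(10) − (8)(14) = -12
O→P: (8)(-3) − (11)(10) = -134
P→Q: (11)(-7) − (9)(-3) = -50
Q→J: (9)(-11) − (3)(-7) = -78
Σ = -809
Area = |Σ|/2 = 404.5.

404.5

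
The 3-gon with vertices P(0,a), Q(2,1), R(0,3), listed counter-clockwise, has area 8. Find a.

-5

Write out the shoelace sum; only the two edges meeting at P involve a:
2·Area = [(0·a − 0·3) + (0·1 − 2·a)] + 6
       = -2·a + 6 = 16
⇒ a = -5.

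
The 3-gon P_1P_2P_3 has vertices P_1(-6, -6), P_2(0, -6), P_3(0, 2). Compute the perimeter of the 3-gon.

|P_1P_2| = √((6)² + (0)²) = √36 = 6
|P_2P_3| = √((0)² + (8)²) = √64 = 8
|P_3P_1| = √((-6)² + (-8)²) = √100 = 10
Perimeter = 6 + 8 + 10 = 24.

24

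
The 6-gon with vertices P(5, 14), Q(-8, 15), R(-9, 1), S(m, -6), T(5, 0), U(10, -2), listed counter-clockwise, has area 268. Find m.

2

The doubled signed area Σ (x_i y_{i+1} − x_{i+1} y_i) is linear in m.
With m=0 it equals 538; the coefficient of m is -1 (from the two edges through S).
So -1·m + 538 = 2·268 = 536 ⇒ m = 2.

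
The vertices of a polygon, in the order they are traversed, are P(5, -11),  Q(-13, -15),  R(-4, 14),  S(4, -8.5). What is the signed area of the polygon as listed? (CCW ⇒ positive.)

-241.75

Apply the shoelace formula: 2A = Σ (x_i·y_{i+1} − x_{i+1}·y_i), indices taken mod 4.
Σ = (-218) + (-242) + (-22) + (-1.5) = -483.5
Signed area = Σ/2 = -241.75 (negative ⇒ clockwise traversal).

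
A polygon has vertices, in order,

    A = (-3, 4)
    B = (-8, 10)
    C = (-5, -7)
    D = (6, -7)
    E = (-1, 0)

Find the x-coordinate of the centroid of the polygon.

-671/261

Apply the surveyor's formula. First the cross-terms c_i = x_i·y_{i+1} − x_{i+1}·y_i:
  2, 106, 77, -7, -4  ⇒  2A = 174, A = 87.
Then Σ (x_i + x_{i+1})·c_i = -1342, so x̄ = -1342 / (6·87) = -671/261.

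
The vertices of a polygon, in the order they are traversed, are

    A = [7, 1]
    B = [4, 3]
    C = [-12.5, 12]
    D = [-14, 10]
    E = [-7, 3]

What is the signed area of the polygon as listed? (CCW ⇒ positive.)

72.75

Σ = (17) + (85.5) + (43) + (28) + (-28) = 145.5
Signed area = Σ/2 = 72.75 (positive ⇒ counter-clockwise traversal).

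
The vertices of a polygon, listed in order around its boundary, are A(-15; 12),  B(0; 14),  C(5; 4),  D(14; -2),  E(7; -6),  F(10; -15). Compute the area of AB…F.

Apply the shoelace formula: 2A = Σ (x_i·y_{i+1} − x_{i+1}·y_i), indices taken mod 6.
Σ = (-210) + (-70) + (-66) + (-70) + (-45) + (-105) = -566
Area = |Σ|/2 = 283.

283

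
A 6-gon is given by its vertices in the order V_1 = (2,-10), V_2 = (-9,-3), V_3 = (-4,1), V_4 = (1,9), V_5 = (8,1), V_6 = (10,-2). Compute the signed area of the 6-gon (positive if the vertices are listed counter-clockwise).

Apply the shoelace (surveyor's) formula: 2A = Σ (x_i·y_{i+1} − x_{i+1}·y_i), indices taken mod 6.
V_1→V_2: (2)(-3) − (-9)(-10) = -96
V_2→V_3: (-9)(1) − (-4)(-3) = -21
V_3→V_4: (-4)(9) − (1)(1) = -37
V_4→V_5: (1)(1) − (8)(9) = -71
V_5→V_6: (8)(-2) − (10)(1) = -26
V_6→V_1: (10)(-10) − (2)(-2) = -96
Σ = -347
Signed area = Σ/2 = -173.5 (negative ⇒ clockwise traversal).

-173.5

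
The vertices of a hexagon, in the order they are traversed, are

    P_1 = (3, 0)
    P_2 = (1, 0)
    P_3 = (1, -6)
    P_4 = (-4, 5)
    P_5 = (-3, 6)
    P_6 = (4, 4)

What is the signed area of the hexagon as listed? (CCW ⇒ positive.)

Σ = (0) + (-6) + (-19) + (-9) + (-36) + (-12) = -82
Signed area = Σ/2 = -41 (negative ⇒ clockwise traversal).

-41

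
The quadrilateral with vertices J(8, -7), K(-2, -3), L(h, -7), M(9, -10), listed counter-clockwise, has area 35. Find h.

The doubled signed area Σ (x_i y_{i+1} − x_{i+1} y_i) is linear in h.
With h=0 it equals 56; the coefficient of h is -7 (from the two edges through L).
So -7·h + 56 = 2·35 = 70 ⇒ h = -2.

-2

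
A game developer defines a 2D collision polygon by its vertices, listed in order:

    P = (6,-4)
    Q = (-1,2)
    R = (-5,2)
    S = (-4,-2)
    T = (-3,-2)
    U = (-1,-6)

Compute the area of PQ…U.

Σ = (8) + (8) + (18) + (2) + (16) + (40) = 92
Area = |Σ|/2 = 46.

46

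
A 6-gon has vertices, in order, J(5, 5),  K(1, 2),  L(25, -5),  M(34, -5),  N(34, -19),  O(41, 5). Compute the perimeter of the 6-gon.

114

|JK| = √((-4)² + (-3)²) = √25 = 5
|KL| = √((24)² + (-7)²) = √625 = 25
|LM| = √((9)² + (0)²) = √81 = 9
|MN| = √((0)² + (-14)²) = √196 = 14
|NO| = √((7)² + (24)²) = √625 = 25
|OJ| = √((-36)² + (0)²) = √1296 = 36
Perimeter = 5 + 25 + 9 + 14 + 25 + 36 = 114.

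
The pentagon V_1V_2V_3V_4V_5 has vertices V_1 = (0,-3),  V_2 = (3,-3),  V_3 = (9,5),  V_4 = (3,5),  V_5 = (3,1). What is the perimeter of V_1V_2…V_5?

|V_1V_2| = √((3)² + (0)²) = √9 = 3
|V_2V_3| = √((6)² + (8)²) = √100 = 10
|V_3V_4| = √((-6)² + (0)²) = √36 = 6
|V_4V_5| = √((0)² + (-4)²) = √16 = 4
|V_5V_1| = √((-3)² + (-4)²) = √25 = 5
Perimeter = 3 + 10 + 6 + 4 + 5 = 28.

28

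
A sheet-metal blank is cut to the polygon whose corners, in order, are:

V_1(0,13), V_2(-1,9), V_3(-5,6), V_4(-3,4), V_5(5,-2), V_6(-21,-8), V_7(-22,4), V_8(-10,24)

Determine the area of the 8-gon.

Apply the shoelace (surveyor's) formula: 2A = Σ (x_i·y_{i+1} − x_{i+1}·y_i), indices taken mod 8.
V_1→V_2: (0)(9) − (-1)(13) = 13
V_2→V_3: (-1)(6) − (-5)(9) = 39
V_3→V_4: (-5)(4) − (-3)(6) = -2
V_4→V_5: (-3)(-2) − (5)(4) = -14
V_5→V_6: (5)(-8) − (-21)(-2) = -82
V_6→V_7: (-21)(4) − (-22)(-8) = -260
V_7→V_8: (-22)(24) − (-10)(4) = -488
V_8→V_1: (-10)(13) − (0)(24) = -130
Σ = -924
Area = |Σ|/2 = 462.

462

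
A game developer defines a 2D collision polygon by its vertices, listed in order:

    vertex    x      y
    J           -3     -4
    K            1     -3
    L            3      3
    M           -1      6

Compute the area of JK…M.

Apply Gauss's area formula: 2A = Σ (x_i·y_{i+1} − x_{i+1}·y_i), indices taken mod 4.
J→K: (-3)(-3) − (1)(-4) = 13
K→L: (1)(3) − (3)(-3) = 12
L→M: (3)(6) − (-1)(3) = 21
M→J: (-1)(-4) − (-3)(6) = 22
Σ = 68
Area = |Σ|/2 = 34.

34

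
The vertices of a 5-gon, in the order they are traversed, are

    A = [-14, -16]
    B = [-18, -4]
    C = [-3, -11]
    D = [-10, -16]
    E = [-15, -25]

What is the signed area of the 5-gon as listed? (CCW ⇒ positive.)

-104

Apply Gauss's area formula: 2A = Σ (x_i·y_{i+1} − x_{i+1}·y_i), indices taken mod 5.
Σ = (-232) + (186) + (-62) + (10) + (-110) = -208
Signed area = Σ/2 = -104 (negative ⇒ clockwise traversal).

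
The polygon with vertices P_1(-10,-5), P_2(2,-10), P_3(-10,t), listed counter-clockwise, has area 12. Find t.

Write out the shoelace sum; only the two edges meeting at P_3 involve t:
2·Area = [(2·t − (-10)·(-10)) + ((-10)·(-5) − (-10)·t)] + 110
       = 12·t + 60 = 24
⇒ t = -3.

-3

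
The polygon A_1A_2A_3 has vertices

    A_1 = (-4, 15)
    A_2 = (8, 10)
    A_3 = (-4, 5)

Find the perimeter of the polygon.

36

|A_1A_2| = √((12)² + (-5)²) = √169 = 13
|A_2A_3| = √((-12)² + (-5)²) = √169 = 13
|A_3A_1| = √((0)² + (10)²) = √100 = 10
Perimeter = 13 + 13 + 10 = 36.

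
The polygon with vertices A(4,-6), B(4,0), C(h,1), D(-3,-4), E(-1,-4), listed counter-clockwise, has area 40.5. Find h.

Write out the shoelace sum; only the two edges meeting at C involve h:
2·Area = [(4·1 − h·0) + (h·(-4) − (-3)·1)] + 54
       = -4·h + 61 = 81
⇒ h = -5.

-5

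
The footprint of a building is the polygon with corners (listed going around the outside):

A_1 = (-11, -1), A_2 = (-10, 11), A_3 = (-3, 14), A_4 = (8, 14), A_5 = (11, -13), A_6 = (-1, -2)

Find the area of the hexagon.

353

Cross-terms: -131, -107, -154, -258, -35, -21  ⇒  Σ = -706
Area = |Σ|/2 = 353.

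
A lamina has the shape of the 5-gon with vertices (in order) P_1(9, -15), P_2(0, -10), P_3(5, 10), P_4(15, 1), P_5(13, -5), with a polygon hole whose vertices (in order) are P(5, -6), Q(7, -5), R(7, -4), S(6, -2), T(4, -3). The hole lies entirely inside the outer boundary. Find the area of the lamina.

204

Outer boundary:
Apply Gauss's area formula: 2A = Σ (x_i·y_{i+1} − x_{i+1}·y_i), indices taken mod 5.
Cross-terms: -90, 50, -145, -88, -150  ⇒  Σ = -423
Area = |Σ|/2 = 211.5.
Hole:
Apply the shoelace formula: 2A = Σ (x_i·y_{i+1} − x_{i+1}·y_i), indices taken mod 5.
Σ = (17) + (7) + (10) + (-10) + (-9) = 15
Area = |Σ|/2 = 7.5.
Net area = 211.5 − 7.5 = 204.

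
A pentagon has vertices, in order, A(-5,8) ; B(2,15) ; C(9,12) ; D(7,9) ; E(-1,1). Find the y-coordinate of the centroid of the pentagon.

1255/144

Apply the shoelace formula. First the cross-terms c_i = x_i·y_{i+1} − x_{i+1}·y_i:
  -91, -111, -3, 16, -3  ⇒  2A = -192, A = -96.
Then Σ (y_i + y_{i+1})·c_i = -5020, so ȳ = -5020 / (6·(-96)) = 1255/144.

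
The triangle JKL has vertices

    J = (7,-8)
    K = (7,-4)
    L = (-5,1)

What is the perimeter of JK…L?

32

|JK| = √((0)² + (4)²) = √16 = 4
|KL| = √((-12)² + (5)²) = √169 = 13
|LJ| = √((12)² + (-9)²) = √225 = 15
Perimeter = 4 + 13 + 15 = 32.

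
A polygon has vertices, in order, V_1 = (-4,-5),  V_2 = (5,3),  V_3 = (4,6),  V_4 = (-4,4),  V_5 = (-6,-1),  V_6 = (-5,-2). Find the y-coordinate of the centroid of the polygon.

Apply the shoelace formula. First the cross-terms c_i = x_i·y_{i+1} − x_{i+1}·y_i:
  13, 18, 40, 28, 7, 17  ⇒  2A = 123, A = 61.5.
Then Σ (y_i + y_{i+1})·c_i = 480, so ȳ = 480 / (6·61.5) = 160/123.

160/123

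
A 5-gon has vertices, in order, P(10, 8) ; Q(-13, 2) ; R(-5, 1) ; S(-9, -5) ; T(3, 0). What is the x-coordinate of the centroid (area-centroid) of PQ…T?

-286/291

Apply the shoelace formula. First the cross-terms c_i = x_i·y_{i+1} − x_{i+1}·y_i:
  124, -3, 34, 15, 24  ⇒  2A = 194, A = 97.
Then Σ (x_i + x_{i+1})·c_i = -572, so x̄ = -572 / (6·97) = -286/291.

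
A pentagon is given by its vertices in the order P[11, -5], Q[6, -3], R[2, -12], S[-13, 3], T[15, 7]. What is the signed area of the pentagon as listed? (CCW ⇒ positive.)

-253.5

Σ = (-3) + (-66) + (-150) + (-136) + (-152) = -507
Signed area = Σ/2 = -253.5 (negative ⇒ clockwise traversal).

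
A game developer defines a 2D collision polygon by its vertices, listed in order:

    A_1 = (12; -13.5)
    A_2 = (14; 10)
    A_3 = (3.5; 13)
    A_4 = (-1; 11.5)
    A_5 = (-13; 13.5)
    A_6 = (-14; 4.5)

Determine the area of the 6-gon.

455.375

Σ = (309) + (147) + (53.25) + (136) + (130.5) + (135) = 910.75
Area = |Σ|/2 = 455.375.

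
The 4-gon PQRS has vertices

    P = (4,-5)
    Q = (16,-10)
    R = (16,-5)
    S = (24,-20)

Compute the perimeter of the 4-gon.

|PQ| = √((12)² + (-5)²) = √169 = 13
|QR| = √((0)² + (5)²) = √25 = 5
|RS| = √((8)² + (-15)²) = √289 = 17
|SP| = √((-20)² + (15)²) = √625 = 25
Perimeter = 13 + 5 + 17 + 25 = 60.

60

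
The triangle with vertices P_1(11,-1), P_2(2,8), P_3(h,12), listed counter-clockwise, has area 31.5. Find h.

-9

The doubled signed area Σ (x_i y_{i+1} − x_{i+1} y_i) is linear in h.
With h=0 it equals -18; the coefficient of h is -9 (from the two edges through P_3).
So -9·h + -18 = 2·31.5 = 63 ⇒ h = -9.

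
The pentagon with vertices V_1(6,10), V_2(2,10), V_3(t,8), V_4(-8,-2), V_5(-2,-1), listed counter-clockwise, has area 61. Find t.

-1

The doubled signed area Σ (x_i y_{i+1} − x_{i+1} y_i) is linear in t.
With t=0 it equals 110; the coefficient of t is -12 (from the two edges through V_3).
So -12·t + 110 = 2·61 = 122 ⇒ t = -1.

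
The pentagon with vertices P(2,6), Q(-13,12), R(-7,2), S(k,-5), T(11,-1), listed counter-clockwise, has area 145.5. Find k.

The doubled signed area Σ (x_i y_{i+1} − x_{i+1} y_i) is linear in k.
With k=0 it equals 318; the coefficient of k is -3 (from the two edges through S).
So -3·k + 318 = 2·145.5 = 291 ⇒ k = 9.

9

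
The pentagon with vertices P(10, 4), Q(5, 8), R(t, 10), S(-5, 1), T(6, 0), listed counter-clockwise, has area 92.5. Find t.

Write out the shoelace sum; only the two edges meeting at R involve t:
2·Area = [(5·10 − t·8) + (t·1 − (-5)·10)] + 78
       = -7·t + 178 = 185
⇒ t = -1.

-1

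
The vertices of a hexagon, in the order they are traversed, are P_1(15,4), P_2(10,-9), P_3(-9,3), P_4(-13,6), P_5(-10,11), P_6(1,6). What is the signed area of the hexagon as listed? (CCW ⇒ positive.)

Apply the shoelace (surveyor's) formula: 2A = Σ (x_i·y_{i+1} − x_{i+1}·y_i), indices taken mod 6.
P_1→P_2: (15)(-9) − (10)(4) = -175
P_2→P_3: (10)(3) − (-9)(-9) = -51
P_3→P_4: (-9)(6) − (-13)(3) = -15
P_4→P_5: (-13)(11) − (-10)(6) = -83
P_5→P_6: (-10)(6) − (1)(11) = -71
P_6→P_1: (1)(4) − (15)(6) = -86
Σ = -481
Signed area = Σ/2 = -240.5 (negative ⇒ clockwise traversal).

-240.5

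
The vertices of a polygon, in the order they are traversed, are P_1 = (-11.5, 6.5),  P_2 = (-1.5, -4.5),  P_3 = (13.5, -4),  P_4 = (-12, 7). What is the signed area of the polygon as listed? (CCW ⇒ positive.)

Apply Gauss's area formula: 2A = Σ (x_i·y_{i+1} − x_{i+1}·y_i), indices taken mod 4.
Cross-terms: 61.5, 66.75, 46.5, 2.5  ⇒  Σ = 177.25
Signed area = Σ/2 = 88.625 (positive ⇒ counter-clockwise traversal).

88.625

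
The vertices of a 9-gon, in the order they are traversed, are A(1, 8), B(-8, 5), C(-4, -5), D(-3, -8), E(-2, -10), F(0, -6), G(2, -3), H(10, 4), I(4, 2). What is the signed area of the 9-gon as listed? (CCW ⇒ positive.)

Apply the shoelace (surveyor's) formula: 2A = Σ (x_i·y_{i+1} − x_{i+1}·y_i), indices taken mod 9.
A→B: (1)(5) − (-8)(8) = 69
B→C: (-8)(-5) − (-4)(5) = 60
C→D: (-4)(-8) − (-3)(-5) = 17
D→E: (-3)(-10) − (-2)(-8) = 14
E→F: (-2)(-6) − (0)(-10) = 12
F→G: (0)(-3) − (2)(-6) = 12
G→H: (2)(4) − (10)(-3) = 38
H→I: (10)(2) − (4)(4) = 4
I→A: (4)(8) − (1)(2) = 30
Σ = 256
Signed area = Σ/2 = 128 (positive ⇒ counter-clockwise traversal).

128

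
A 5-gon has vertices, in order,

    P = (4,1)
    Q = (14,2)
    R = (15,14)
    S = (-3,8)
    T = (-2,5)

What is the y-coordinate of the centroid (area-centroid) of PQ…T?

869/129

Apply the shoelace formula. First the cross-terms c_i = x_i·y_{i+1} − x_{i+1}·y_i:
  -6, 166, 162, 1, -22  ⇒  2A = 301, A = 150.5.
Then Σ (y_i + y_{i+1})·c_i = 6083, so ȳ = 6083 / (6·150.5) = 869/129.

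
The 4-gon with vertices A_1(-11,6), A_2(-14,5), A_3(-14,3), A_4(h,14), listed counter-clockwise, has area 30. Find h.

15

Write out the shoelace sum; only the two edges meeting at A_4 involve h:
2·Area = [((-14)·14 − h·3) + (h·6 − (-11)·14)] + 57
       = 3·h + 15 = 60
⇒ h = 15.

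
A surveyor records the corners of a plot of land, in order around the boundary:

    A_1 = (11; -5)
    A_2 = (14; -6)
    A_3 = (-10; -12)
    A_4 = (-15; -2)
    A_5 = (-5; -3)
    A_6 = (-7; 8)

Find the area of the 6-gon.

Cross-terms: 4, -228, -160, 35, -61, -53  ⇒  Σ = -463
Area = |Σ|/2 = 231.5.

231.5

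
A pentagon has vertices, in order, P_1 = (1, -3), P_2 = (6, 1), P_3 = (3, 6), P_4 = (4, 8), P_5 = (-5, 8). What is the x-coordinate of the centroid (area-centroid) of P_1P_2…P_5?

Apply the shoelace (surveyor's) formula. First the cross-terms c_i = x_i·y_{i+1} − x_{i+1}·y_i:
  19, 33, 0, 72, 7  ⇒  2A = 131, A = 65.5.
Then Σ (x_i + x_{i+1})·c_i = 330, so x̄ = 330 / (6·65.5) = 110/131.

110/131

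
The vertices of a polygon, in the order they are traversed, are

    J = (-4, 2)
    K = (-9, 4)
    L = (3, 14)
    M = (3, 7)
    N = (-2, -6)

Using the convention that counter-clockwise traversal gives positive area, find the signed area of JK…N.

Cross-terms: 2, -138, -21, -4, -28  ⇒  Σ = -189
Signed area = Σ/2 = -94.5 (negative ⇒ clockwise traversal).

-94.5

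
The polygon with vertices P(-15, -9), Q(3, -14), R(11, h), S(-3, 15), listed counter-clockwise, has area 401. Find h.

Write out the shoelace sum; only the two edges meeting at R involve h:
2·Area = [(3·h − 11·(-14)) + (11·15 − (-3)·h)] + 489
       = 6·h + 808 = 802
⇒ h = -1.

-1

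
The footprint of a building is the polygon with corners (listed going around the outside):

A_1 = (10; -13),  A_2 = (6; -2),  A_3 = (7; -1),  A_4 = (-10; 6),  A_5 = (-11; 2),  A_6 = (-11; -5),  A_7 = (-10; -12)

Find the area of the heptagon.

276.5

Apply the shoelace formula: 2A = Σ (x_i·y_{i+1} − x_{i+1}·y_i), indices taken mod 7.
Σ = (58) + (8) + (32) + (46) + (77) + (82) + (250) = 553
Area = |Σ|/2 = 276.5.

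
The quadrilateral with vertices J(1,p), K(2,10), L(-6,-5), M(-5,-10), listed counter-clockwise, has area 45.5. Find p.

Write out the shoelace sum; only the two edges meeting at J involve p:
2·Area = [((-5)·p − 1·(-10)) + (1·10 − 2·p)] + 85
       = -7·p + 105 = 91
⇒ p = 2.

2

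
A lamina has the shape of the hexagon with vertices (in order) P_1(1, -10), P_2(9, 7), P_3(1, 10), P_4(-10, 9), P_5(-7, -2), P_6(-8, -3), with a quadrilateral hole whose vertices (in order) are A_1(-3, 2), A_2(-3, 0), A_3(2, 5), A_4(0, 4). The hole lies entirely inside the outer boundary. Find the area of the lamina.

224.5

Outer boundary:
Apply the shoelace (surveyor's) formula: 2A = Σ (x_i·y_{i+1} − x_{i+1}·y_i), indices taken mod 6.
Σ = (97) + (83) + (109) + (83) + (5) + (83) = 460
Area = |Σ|/2 = 230.
Hole:
Apply the surveyor's formula: 2A = Σ (x_i·y_{i+1} − x_{i+1}·y_i), indices taken mod 4.
Cross-terms: 6, -15, 8, 12  ⇒  Σ = 11
Area = |Σ|/2 = 5.5.
Net area = 230 − 5.5 = 224.5.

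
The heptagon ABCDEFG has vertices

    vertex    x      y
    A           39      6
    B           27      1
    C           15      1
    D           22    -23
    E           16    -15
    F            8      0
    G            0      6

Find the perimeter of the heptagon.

|AB| = √((-12)² + (-5)²) = √169 = 13
|BC| = √((-12)² + (0)²) = √144 = 12
|CD| = √((7)² + (-24)²) = √625 = 25
|DE| = √((-6)² + (8)²) = √100 = 10
|EF| = √((-8)² + (15)²) = √289 = 17
|FG| = √((-8)² + (6)²) = √100 = 10
|GA| = √((39)² + (0)²) = √1521 = 39
Perimeter = 13 + 12 + 25 + 10 + 17 + 10 + 39 = 126.

126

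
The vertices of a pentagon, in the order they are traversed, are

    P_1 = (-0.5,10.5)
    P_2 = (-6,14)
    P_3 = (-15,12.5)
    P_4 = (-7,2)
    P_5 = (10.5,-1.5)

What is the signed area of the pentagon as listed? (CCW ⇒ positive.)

Σ = (56) + (135) + (57.5) + (-10.5) + (109.5) = 347.5
Signed area = Σ/2 = 173.75 (positive ⇒ counter-clockwise traversal).

173.75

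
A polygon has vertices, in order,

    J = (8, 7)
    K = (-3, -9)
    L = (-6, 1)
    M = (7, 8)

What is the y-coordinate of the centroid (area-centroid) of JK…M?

27/89

Apply the shoelace (surveyor's) formula. First the cross-terms c_i = x_i·y_{i+1} − x_{i+1}·y_i:
  -51, -57, -55, -15  ⇒  2A = -178, A = -89.
Then Σ (y_i + y_{i+1})·c_i = -162, so ȳ = -162 / (6·(-89)) = 27/89.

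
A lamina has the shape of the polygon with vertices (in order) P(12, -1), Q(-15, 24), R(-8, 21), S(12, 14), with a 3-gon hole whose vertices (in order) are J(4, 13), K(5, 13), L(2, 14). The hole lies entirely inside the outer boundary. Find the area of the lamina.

Outer boundary:
Σ = (273) + (-123) + (-364) + (-180) = -394
Area = |Σ|/2 = 197.
Hole:
J→K: (4)(13) − (5)(13) = -13
K→L: (5)(14) − (2)(13) = 44
L→J: (2)(13) − (4)(14) = -30
Σ = 1
Area = |Σ|/2 = 0.5.
Net area = 197 − 0.5 = 196.5.

196.5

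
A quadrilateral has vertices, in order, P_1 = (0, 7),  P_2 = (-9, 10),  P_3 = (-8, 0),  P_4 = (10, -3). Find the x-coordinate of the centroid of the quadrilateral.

-131/79

Apply the shoelace (surveyor's) formula. First the cross-terms c_i = x_i·y_{i+1} − x_{i+1}·y_i:
  63, 80, 24, 70  ⇒  2A = 237, A = 118.5.
Then Σ (x_i + x_{i+1})·c_i = -1179, so x̄ = -1179 / (6·118.5) = -131/79.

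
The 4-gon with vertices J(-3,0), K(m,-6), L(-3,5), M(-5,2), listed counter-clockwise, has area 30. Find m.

7

The doubled signed area Σ (x_i y_{i+1} − x_{i+1} y_i) is linear in m.
With m=0 it equals 25; the coefficient of m is 5 (from the two edges through K).
So 5·m + 25 = 2·30 = 60 ⇒ m = 7.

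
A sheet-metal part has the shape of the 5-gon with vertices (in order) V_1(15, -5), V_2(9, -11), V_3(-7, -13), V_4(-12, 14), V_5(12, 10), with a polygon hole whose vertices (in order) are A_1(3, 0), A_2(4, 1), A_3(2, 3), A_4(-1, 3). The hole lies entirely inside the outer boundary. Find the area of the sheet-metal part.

526.5

Outer boundary:
Apply the surveyor's formula: 2A = Σ (x_i·y_{i+1} − x_{i+1}·y_i), indices taken mod 5.
Cross-terms: -120, -194, -254, -288, -210  ⇒  Σ = -1066
Area = |Σ|/2 = 533.
Hole:
Apply Gauss's area formula: 2A = Σ (x_i·y_{i+1} − x_{i+1}·y_i), indices taken mod 4.
Σ = (3) + (10) + (9) + (-9) = 13
Area = |Σ|/2 = 6.5.
Net area = 533 − 6.5 = 526.5.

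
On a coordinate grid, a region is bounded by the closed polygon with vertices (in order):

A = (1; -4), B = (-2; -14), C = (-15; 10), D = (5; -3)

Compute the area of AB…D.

137

Apply Gauss's area formula: 2A = Σ (x_i·y_{i+1} − x_{i+1}·y_i), indices taken mod 4.
Σ = (-22) + (-230) + (-5) + (-17) = -274
Area = |Σ|/2 = 137.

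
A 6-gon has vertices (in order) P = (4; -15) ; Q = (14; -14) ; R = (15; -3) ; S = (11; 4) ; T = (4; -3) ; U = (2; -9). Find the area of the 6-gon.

Apply Gauss's area formula: 2A = Σ (x_i·y_{i+1} − x_{i+1}·y_i), indices taken mod 6.
Cross-terms: 154, 168, 93, -49, -30, 6  ⇒  Σ = 342
Area = |Σ|/2 = 171.

171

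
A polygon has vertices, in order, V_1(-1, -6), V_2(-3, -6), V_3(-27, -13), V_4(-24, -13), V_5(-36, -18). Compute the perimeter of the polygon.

80

|V_1V_2| = √((-2)² + (0)²) = √4 = 2
|V_2V_3| = √((-24)² + (-7)²) = √625 = 25
|V_3V_4| = √((3)² + (0)²) = √9 = 3
|V_4V_5| = √((-12)² + (-5)²) = √169 = 13
|V_5V_1| = √((35)² + (12)²) = √1369 = 37
Perimeter = 2 + 25 + 3 + 13 + 37 = 80.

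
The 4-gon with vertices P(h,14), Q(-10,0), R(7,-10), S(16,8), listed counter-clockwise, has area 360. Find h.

Write out the shoelace sum; only the two edges meeting at P involve h:
2·Area = [(16·14 − h·8) + (h·0 − (-10)·14)] + 316
       = -8·h + 680 = 720
⇒ h = -5.

-5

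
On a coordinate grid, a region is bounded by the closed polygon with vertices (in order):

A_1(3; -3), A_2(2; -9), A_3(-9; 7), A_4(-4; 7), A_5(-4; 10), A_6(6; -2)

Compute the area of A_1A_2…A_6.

99.5

Apply the shoelace formula: 2A = Σ (x_i·y_{i+1} − x_{i+1}·y_i), indices taken mod 6.
Cross-terms: -21, -67, -35, -12, -52, -12  ⇒  Σ = -199
Area = |Σ|/2 = 99.5.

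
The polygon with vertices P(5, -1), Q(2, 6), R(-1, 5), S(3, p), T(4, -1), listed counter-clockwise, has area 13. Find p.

1

Write out the shoelace sum; only the two edges meeting at S involve p:
2·Area = [((-1)·p − 3·5) + (3·(-1) − 4·p)] + 49
       = -5·p + 31 = 26
⇒ p = 1.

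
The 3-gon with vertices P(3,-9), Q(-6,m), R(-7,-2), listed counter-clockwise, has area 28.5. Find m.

3

Write out the shoelace sum; only the two edges meeting at Q involve m:
2·Area = [(3·m − (-6)·(-9)) + ((-6)·(-2) − (-7)·m)] + 69
       = 10·m + 27 = 57
⇒ m = 3.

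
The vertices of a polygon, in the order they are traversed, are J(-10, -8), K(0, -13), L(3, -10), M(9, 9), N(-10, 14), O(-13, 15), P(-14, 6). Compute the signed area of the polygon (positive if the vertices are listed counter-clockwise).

Apply the surveyor's formula: 2A = Σ (x_i·y_{i+1} − x_{i+1}·y_i), indices taken mod 7.
Σ = (130) + (39) + (117) + (216) + (32) + (132) + (172) = 838
Signed area = Σ/2 = 419 (positive ⇒ counter-clockwise traversal).

419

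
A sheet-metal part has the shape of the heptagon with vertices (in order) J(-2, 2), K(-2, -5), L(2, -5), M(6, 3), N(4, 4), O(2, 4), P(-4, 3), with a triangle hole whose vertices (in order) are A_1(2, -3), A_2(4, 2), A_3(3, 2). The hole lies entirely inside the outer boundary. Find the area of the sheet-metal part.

52.5

Outer boundary:
Apply Gauss's area formula: 2A = Σ (x_i·y_{i+1} − x_{i+1}·y_i), indices taken mod 7.
J→K: (-2)(-5) − (-2)(2) = 14
K→L: (-2)(-5) − (2)(-5) = 20
L→M: (2)(3) − (6)(-5) = 36
M→N: (6)(4) − (4)(3) = 12
N→O: (4)(4) − (2)(4) = 8
O→P: (2)(3) − (-4)(4) = 22
P→J: (-4)(2) − (-2)(3) = -2
Σ = 110
Area = |Σ|/2 = 55.
Hole:
Apply the shoelace (surveyor's) formula: 2A = Σ (x_i·y_{i+1} − x_{i+1}·y_i), indices taken mod 3.
Σ = (16) + (2) + (-13) = 5
Area = |Σ|/2 = 2.5.
Net area = 55 − 2.5 = 52.5.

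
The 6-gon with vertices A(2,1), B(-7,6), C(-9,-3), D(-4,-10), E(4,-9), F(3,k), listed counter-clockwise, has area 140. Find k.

The doubled signed area Σ (x_i y_{i+1} − x_{i+1} y_i) is linear in k.
With k=0 it equals 278; the coefficient of k is 2 (from the two edges through F).
So 2·k + 278 = 2·140 = 280 ⇒ k = 1.

1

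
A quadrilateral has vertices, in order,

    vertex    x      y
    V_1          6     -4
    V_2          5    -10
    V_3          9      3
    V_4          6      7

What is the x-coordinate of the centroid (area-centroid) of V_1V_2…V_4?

83/12

Apply the shoelace formula. First the cross-terms c_i = x_i·y_{i+1} − x_{i+1}·y_i:
  -40, 105, 45, -66  ⇒  2A = 44, A = 22.
Then Σ (x_i + x_{i+1})·c_i = 913, so x̄ = 913 / (6·22) = 83/12.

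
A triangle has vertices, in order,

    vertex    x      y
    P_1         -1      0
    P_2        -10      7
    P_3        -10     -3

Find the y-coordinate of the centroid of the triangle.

4/3

Apply the shoelace (surveyor's) formula. First the cross-terms c_i = x_i·y_{i+1} − x_{i+1}·y_i:
  -7, 100, -3  ⇒  2A = 90, A = 45.
Then Σ (y_i + y_{i+1})·c_i = 360, so ȳ = 360 / (6·45) = 4/3.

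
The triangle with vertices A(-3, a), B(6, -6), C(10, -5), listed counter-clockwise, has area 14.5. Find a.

-1

The doubled signed area Σ (x_i y_{i+1} − x_{i+1} y_i) is linear in a.
With a=0 it equals 33; the coefficient of a is 4 (from the two edges through A).
So 4·a + 33 = 2·14.5 = 29 ⇒ a = -1.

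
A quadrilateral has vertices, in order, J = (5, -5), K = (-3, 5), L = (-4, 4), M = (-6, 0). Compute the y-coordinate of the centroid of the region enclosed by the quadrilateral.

1/12

Apply the shoelace (surveyor's) formula. First the cross-terms c_i = x_i·y_{i+1} − x_{i+1}·y_i:
  10, 8, 24, 30  ⇒  2A = 72, A = 36.
Then Σ (y_i + y_{i+1})·c_i = 18, so ȳ = 18 / (6·36) = 1/12.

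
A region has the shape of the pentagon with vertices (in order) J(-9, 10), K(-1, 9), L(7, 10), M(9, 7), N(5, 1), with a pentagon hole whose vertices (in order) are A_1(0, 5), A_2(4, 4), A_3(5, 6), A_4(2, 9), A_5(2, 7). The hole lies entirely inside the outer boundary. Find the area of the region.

Outer boundary:
Apply the surveyor's formula: 2A = Σ (x_i·y_{i+1} − x_{i+1}·y_i), indices taken mod 5.
Σ = (-71) + (-73) + (-41) + (-26) + (59) = -152
Area = |Σ|/2 = 76.
Hole:
Cross-terms: -20, 4, 33, -4, 10  ⇒  Σ = 23
Area = |Σ|/2 = 11.5.
Net area = 76 − 11.5 = 64.5.

64.5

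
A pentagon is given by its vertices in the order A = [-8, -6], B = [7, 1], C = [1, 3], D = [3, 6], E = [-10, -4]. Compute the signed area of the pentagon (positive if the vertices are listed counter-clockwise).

Apply the shoelace formula: 2A = Σ (x_i·y_{i+1} − x_{i+1}·y_i), indices taken mod 5.
Σ = (34) + (20) + (-3) + (48) + (28) = 127
Signed area = Σ/2 = 63.5 (positive ⇒ counter-clockwise traversal).

63.5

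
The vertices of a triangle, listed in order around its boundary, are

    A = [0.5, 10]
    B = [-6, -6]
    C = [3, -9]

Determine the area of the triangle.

81.75

Apply the surveyor's formula: 2A = Σ (x_i·y_{i+1} − x_{i+1}·y_i), indices taken mod 3.
Cross-terms: 57, 72, 34.5  ⇒  Σ = 163.5
Area = |Σ|/2 = 81.75.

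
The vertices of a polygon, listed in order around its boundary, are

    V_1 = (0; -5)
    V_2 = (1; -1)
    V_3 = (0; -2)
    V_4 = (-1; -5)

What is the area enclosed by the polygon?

3

Apply the shoelace (surveyor's) formula: 2A = Σ (x_i·y_{i+1} − x_{i+1}·y_i), indices taken mod 4.
Σ = (5) + (-2) + (-2) + (5) = 6
Area = |Σ|/2 = 3.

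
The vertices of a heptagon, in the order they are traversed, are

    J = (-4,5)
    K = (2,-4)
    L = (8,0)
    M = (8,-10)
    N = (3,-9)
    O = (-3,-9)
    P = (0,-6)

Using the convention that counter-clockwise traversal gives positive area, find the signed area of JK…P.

Apply the surveyor's formula: 2A = Σ (x_i·y_{i+1} − x_{i+1}·y_i), indices taken mod 7.
Cross-terms: 6, 32, -80, -42, -54, 18, -24  ⇒  Σ = -144
Signed area = Σ/2 = -72 (negative ⇒ clockwise traversal).

-72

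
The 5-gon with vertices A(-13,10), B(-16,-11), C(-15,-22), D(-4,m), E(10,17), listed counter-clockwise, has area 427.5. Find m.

-8

The doubled signed area Σ (x_i y_{i+1} − x_{i+1} y_i) is linear in m.
With m=0 it equals 655; the coefficient of m is -25 (from the two edges through D).
So -25·m + 655 = 2·427.5 = 855 ⇒ m = -8.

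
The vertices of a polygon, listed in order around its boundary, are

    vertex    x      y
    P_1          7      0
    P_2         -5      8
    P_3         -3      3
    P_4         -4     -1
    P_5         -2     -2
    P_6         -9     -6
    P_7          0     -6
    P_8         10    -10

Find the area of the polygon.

P_1→P_2: (7)(8) − (-5)(0) = 56
P_2→P_3: (-5)(3) − (-3)(8) = 9
P_3→P_4: (-3)(-1) − (-4)(3) = 15
P_4→P_5: (-4)(-2) − (-2)(-1) = 6
P_5→P_6: (-2)(-6) − (-9)(-2) = -6
P_6→P_7: (-9)(-6) − (0)(-6) = 54
P_7→P_8: (0)(-10) − (10)(-6) = 60
P_8→P_1: (10)(0) − (7)(-10) = 70
Σ = 264
Area = |Σ|/2 = 132.

132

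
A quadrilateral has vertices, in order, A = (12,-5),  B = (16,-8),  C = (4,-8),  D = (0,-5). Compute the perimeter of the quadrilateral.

34

|AB| = √((4)² + (-3)²) = √25 = 5
|BC| = √((-12)² + (0)²) = √144 = 12
|CD| = √((-4)² + (3)²) = √25 = 5
|DA| = √((12)² + (0)²) = √144 = 12
Perimeter = 5 + 12 + 5 + 12 = 34.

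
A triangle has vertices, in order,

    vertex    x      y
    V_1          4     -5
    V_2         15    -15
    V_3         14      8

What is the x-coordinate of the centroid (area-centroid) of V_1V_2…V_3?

Apply the shoelace (surveyor's) formula. First the cross-terms c_i = x_i·y_{i+1} − x_{i+1}·y_i:
  15, 330, -102  ⇒  2A = 243, A = 121.5.
Then Σ (x_i + x_{i+1})·c_i = 8019, so x̄ = 8019 / (6·121.5) = 11.

11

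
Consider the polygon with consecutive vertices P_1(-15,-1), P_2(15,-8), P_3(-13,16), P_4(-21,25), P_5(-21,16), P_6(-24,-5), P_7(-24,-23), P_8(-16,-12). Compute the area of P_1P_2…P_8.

574

Apply Gauss's area formula: 2A = Σ (x_i·y_{i+1} − x_{i+1}·y_i), indices taken mod 8.
Σ = (135) + (136) + (11) + (189) + (489) + (432) + (-80) + (-164) = 1148
Area = |Σ|/2 = 574.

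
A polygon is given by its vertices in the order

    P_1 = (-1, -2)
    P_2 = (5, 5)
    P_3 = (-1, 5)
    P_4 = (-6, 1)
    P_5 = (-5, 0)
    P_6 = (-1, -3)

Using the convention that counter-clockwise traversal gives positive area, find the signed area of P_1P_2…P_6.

41.5

Apply the surveyor's formula: 2A = Σ (x_i·y_{i+1} − x_{i+1}·y_i), indices taken mod 6.
Σ = (5) + (30) + (29) + (5) + (15) + (-1) = 83
Signed area = Σ/2 = 41.5 (positive ⇒ counter-clockwise traversal).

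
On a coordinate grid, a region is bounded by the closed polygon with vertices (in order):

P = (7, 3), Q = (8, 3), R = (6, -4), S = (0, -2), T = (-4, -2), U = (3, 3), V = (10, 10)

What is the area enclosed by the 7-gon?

59.5

Apply the shoelace formula: 2A = Σ (x_i·y_{i+1} − x_{i+1}·y_i), indices taken mod 7.
Cross-terms: -3, -50, -12, -8, -6, 0, -40  ⇒  Σ = -119
Area = |Σ|/2 = 59.5.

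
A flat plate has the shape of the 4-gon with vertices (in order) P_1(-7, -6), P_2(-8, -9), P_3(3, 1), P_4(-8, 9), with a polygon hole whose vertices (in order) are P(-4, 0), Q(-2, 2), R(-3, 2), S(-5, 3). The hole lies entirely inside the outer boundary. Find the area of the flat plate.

Outer boundary:
Apply the shoelace (surveyor's) formula: 2A = Σ (x_i·y_{i+1} − x_{i+1}·y_i), indices taken mod 4.
P_1→P_2: (-7)(-9) − (-8)(-6) = 15
P_2→P_3: (-8)(1) − (3)(-9) = 19
P_3→P_4: (3)(9) − (-8)(1) = 35
P_4→P_1: (-8)(-6) − (-7)(9) = 111
Σ = 180
Area = |Σ|/2 = 90.
Hole:
Apply Gauss's area formula: 2A = Σ (x_i·y_{i+1} − x_{i+1}·y_i), indices taken mod 4.
Σ = (-8) + (2) + (1) + (12) = 7
Area = |Σ|/2 = 3.5.
Net area = 90 − 3.5 = 86.5.

86.5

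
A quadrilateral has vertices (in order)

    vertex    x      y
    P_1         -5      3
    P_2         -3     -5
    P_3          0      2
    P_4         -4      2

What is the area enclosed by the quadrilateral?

Apply the surveyor's formula: 2A = Σ (x_i·y_{i+1} − x_{i+1}·y_i), indices taken mod 4.
Cross-terms: 34, -6, 8, -2  ⇒  Σ = 34
Area = |Σ|/2 = 17.

17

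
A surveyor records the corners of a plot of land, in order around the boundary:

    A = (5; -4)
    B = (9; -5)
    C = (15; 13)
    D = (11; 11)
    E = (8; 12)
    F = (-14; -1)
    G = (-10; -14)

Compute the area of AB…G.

Apply the surveyor's formula: 2A = Σ (x_i·y_{i+1} − x_{i+1}·y_i), indices taken mod 7.
Σ = (11) + (192) + (22) + (44) + (160) + (186) + (110) = 725
Area = |Σ|/2 = 362.5.

362.5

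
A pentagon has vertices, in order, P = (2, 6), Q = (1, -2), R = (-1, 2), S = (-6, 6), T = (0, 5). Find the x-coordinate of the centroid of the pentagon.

Apply the shoelace (surveyor's) formula. First the cross-terms c_i = x_i·y_{i+1} − x_{i+1}·y_i:
  -10, 0, 6, -30, -10  ⇒  2A = -44, A = -22.
Then Σ (x_i + x_{i+1})·c_i = 88, so x̄ = 88 / (6·(-22)) = -2/3.

-2/3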